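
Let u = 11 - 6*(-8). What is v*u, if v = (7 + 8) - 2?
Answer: 767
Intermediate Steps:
u = 59 (u = 11 + 48 = 59)
v = 13 (v = 15 - 2 = 13)
v*u = 13*59 = 767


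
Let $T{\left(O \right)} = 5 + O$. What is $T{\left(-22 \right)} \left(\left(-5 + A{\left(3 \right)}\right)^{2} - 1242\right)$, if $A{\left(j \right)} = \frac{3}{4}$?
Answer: $\frac{332911}{16} \approx 20807.0$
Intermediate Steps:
$A{\left(j \right)} = \frac{3}{4}$ ($A{\left(j \right)} = 3 \cdot \frac{1}{4} = \frac{3}{4}$)
$T{\left(-22 \right)} \left(\left(-5 + A{\left(3 \right)}\right)^{2} - 1242\right) = \left(5 - 22\right) \left(\left(-5 + \frac{3}{4}\right)^{2} - 1242\right) = - 17 \left(\left(- \frac{17}{4}\right)^{2} - 1242\right) = - 17 \left(\frac{289}{16} - 1242\right) = \left(-17\right) \left(- \frac{19583}{16}\right) = \frac{332911}{16}$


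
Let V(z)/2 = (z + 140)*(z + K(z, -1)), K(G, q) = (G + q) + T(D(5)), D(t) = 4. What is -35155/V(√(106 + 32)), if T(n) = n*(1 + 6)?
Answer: -11882390/574129 + 10792585*√138/6889548 ≈ -2.2940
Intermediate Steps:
T(n) = 7*n (T(n) = n*7 = 7*n)
K(G, q) = 28 + G + q (K(G, q) = (G + q) + 7*4 = (G + q) + 28 = 28 + G + q)
V(z) = 2*(27 + 2*z)*(140 + z) (V(z) = 2*((z + 140)*(z + (28 + z - 1))) = 2*((140 + z)*(z + (27 + z))) = 2*((140 + z)*(27 + 2*z)) = 2*((27 + 2*z)*(140 + z)) = 2*(27 + 2*z)*(140 + z))
-35155/V(√(106 + 32)) = -35155/(7560 + 4*(√(106 + 32))² + 614*√(106 + 32)) = -35155/(7560 + 4*(√138)² + 614*√138) = -35155/(7560 + 4*138 + 614*√138) = -35155/(7560 + 552 + 614*√138) = -35155/(8112 + 614*√138)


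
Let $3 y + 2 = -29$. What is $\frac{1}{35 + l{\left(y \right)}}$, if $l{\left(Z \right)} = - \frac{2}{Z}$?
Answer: $\frac{31}{1091} \approx 0.028414$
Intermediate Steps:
$y = - \frac{31}{3}$ ($y = - \frac{2}{3} + \frac{1}{3} \left(-29\right) = - \frac{2}{3} - \frac{29}{3} = - \frac{31}{3} \approx -10.333$)
$\frac{1}{35 + l{\left(y \right)}} = \frac{1}{35 - \frac{2}{- \frac{31}{3}}} = \frac{1}{35 - - \frac{6}{31}} = \frac{1}{35 + \frac{6}{31}} = \frac{1}{\frac{1091}{31}} = \frac{31}{1091}$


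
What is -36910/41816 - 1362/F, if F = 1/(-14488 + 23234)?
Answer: -249057201671/20908 ≈ -1.1912e+7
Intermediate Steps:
F = 1/8746 ≈ 0.00011434
-36910/41816 - 1362/F = -36910/41816 - 1362/1/8746 = -36910*1/41816 - 1362*8746 = -18455/20908 - 11912052 = -249057201671/20908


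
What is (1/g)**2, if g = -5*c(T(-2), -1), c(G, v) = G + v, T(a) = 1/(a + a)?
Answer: 16/625 ≈ 0.025600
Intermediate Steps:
T(a) = 1/(2*a)
g = 25/4 (g = -5*((1/2)/(-2) - 1) = -5*((1/2)*(-1/2) - 1) = -5*(-1/4 - 1) = -5*(-5/4) = 25/4 ≈ 6.2500)
(1/g)**2 = (1/(25/4))**2 = (4/25)**2 = 16/625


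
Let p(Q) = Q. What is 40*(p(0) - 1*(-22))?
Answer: 880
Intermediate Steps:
40*(p(0) - 1*(-22)) = 40*(0 - 1*(-22)) = 40*(0 + 22) = 40*22 = 880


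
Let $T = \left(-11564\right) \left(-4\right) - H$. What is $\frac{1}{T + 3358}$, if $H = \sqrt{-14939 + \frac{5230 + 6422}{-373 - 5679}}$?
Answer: $\frac{37532991}{1862173118284} + \frac{i \sqrt{8550575765}}{1862173118284} \approx 2.0155 \cdot 10^{-5} + 4.9657 \cdot 10^{-8} i$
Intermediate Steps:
$H = \frac{2 i \sqrt{8550575765}}{1513}$ ($H = \sqrt{-14939 + \frac{11652}{-6052}} = \sqrt{-14939 + 11652 \left(- \frac{1}{6052}\right)} = \sqrt{-14939 - \frac{2913}{1513}} = \sqrt{- \frac{22605620}{1513}} = \frac{2 i \sqrt{8550575765}}{1513} \approx 122.23 i$)
$T = 46256 - \frac{2 i \sqrt{8550575765}}{1513}$ ($T = \left(-11564\right) \left(-4\right) - \frac{2 i \sqrt{8550575765}}{1513} = 46256 - \frac{2 i \sqrt{8550575765}}{1513} \approx 46256.0 - 122.23 i$)
$\frac{1}{T + 3358} = \frac{1}{\left(46256 - \frac{2 i \sqrt{8550575765}}{1513}\right) + 3358} = \frac{1}{49614 - \frac{2 i \sqrt{8550575765}}{1513}}$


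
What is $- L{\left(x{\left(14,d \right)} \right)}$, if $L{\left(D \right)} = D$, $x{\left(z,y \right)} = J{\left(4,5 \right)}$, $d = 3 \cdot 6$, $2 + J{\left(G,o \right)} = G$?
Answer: $-2$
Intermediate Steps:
$J{\left(G,o \right)} = -2 + G$
$d = 18$
$x{\left(z,y \right)} = 2$ ($x{\left(z,y \right)} = -2 + 4 = 2$)
$- L{\left(x{\left(14,d \right)} \right)} = \left(-1\right) 2 = -2$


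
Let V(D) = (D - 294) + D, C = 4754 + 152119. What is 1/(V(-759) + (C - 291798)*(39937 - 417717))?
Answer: 1/50971964688 ≈ 1.9619e-11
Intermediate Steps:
C = 156873
V(D) = -294 + 2*D (V(D) = (-294 + D) + D = -294 + 2*D)
1/(V(-759) + (C - 291798)*(39937 - 417717)) = 1/((-294 + 2*(-759)) + (156873 - 291798)*(39937 - 417717)) = 1/((-294 - 1518) - 134925*(-377780)) = 1/(-1812 + 50971966500) = 1/50971964688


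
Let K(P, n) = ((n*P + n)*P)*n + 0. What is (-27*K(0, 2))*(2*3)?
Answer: 0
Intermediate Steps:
K(P, n) = P*n*(n + P*n) (K(P, n) = ((P*n + n)*P)*n + 0 = ((n + P*n)*P)*n + 0 = (P*(n + P*n))*n + 0 = P*n*(n + P*n) + 0 = P*n*(n + P*n))
(-27*K(0, 2))*(2*3) = (-0*2²*(1 + 0))*(2*3) = -0*4*6 = -27*0*6 = 0*6 = 0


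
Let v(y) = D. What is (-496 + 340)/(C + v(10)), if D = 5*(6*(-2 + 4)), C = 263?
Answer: -156/323 ≈ -0.48297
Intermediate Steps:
D = 60 (D = 5*(6*2) = 5*12 = 60)
v(y) = 60
(-496 + 340)/(C + v(10)) = (-496 + 340)/(263 + 60) = -156/323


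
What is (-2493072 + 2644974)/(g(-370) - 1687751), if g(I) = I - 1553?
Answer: -75951/844837 ≈ -0.089900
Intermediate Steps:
g(I) = -1553 + I
(-2493072 + 2644974)/(g(-370) - 1687751) = (-2493072 + 2644974)/((-1553 - 370) - 1687751) = 151902/(-1923 - 1687751) = 151902/(-1689674) = 151902*(-1/1689674) = -75951/844837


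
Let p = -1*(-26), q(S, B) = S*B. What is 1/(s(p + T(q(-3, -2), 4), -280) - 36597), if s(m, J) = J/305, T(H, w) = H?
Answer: -61/2232473 ≈ -2.7324e-5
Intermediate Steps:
q(S, B) = B*S
p = 26
s(m, J) = J/305 (s(m, J) = J*(1/305) = J/305)
1/(s(p + T(q(-3, -2), 4), -280) - 36597) = 1/((1/305)*(-280) - 36597) = 1/(-56/61 - 36597) = 1/(-2232473/61) = -61/2232473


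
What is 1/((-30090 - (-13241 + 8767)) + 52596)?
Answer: 1/26980 ≈ 3.7064e-5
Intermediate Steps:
1/((-30090 - (-13241 + 8767)) + 52596) = 1/((-30090 - 1*(-4474)) + 52596) = 1/((-30090 + 4474) + 52596) = 1/(-25616 + 52596) = 1/26980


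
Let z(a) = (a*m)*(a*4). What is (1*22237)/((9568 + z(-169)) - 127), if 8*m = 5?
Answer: 44474/161687 ≈ 0.27506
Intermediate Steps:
m = 5/8 (m = (⅛)*5 = 5/8 ≈ 0.62500)
z(a) = 5*a²/2 (z(a) = (a*(5/8))*(a*4) = (5*a/8)*(4*a) = 5*a²/2)
(1*22237)/((9568 + z(-169)) - 127) = (1*22237)/((9568 + (5/2)*(-169)²) - 127) = 22237/((9568 + (5/2)*28561) - 127) = 22237/((9568 + 142805/2) - 127) = 22237/(161941/2 - 127) = 22237/(161687/2) = 22237*(2/161687) = 44474/161687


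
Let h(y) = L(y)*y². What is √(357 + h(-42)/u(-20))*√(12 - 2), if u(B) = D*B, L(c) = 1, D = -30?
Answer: √89985/5 ≈ 59.995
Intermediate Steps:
u(B) = -30*B
h(y) = y² (h(y) = 1*y² = y²)
√(357 + h(-42)/u(-20))*√(12 - 2) = √(357 + (-42)²/((-30*(-20))))*√(12 - 2) = √(357 + 1764/600)*√10 = √(357 + 1764*(1/600))*√10 = √(357 + 147/50)*√10 = √(17997/50)*√10 = (√35994/10)*√10 = √89985/5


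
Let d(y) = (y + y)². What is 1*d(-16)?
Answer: 1024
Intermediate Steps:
d(y) = 4*y² (d(y) = (2*y)² = 4*y²)
1*d(-16) = 1*(4*(-16)²) = 1*(4*256) = 1*1024 = 1024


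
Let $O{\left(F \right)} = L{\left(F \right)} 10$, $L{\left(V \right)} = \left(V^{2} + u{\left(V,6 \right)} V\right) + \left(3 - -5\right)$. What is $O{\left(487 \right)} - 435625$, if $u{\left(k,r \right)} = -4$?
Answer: $1916665$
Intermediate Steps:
$L{\left(V \right)} = 8 + V^{2} - 4 V$ ($L{\left(V \right)} = \left(V^{2} - 4 V\right) + \left(3 - -5\right) = \left(V^{2} - 4 V\right) + \left(3 + 5\right) = \left(V^{2} - 4 V\right) + 8 = 8 + V^{2} - 4 V$)
$O{\left(F \right)} = 80 - 40 F + 10 F^{2}$ ($O{\left(F \right)} = \left(8 + F^{2} - 4 F\right) 10 = 80 - 40 F + 10 F^{2}$)
$O{\left(487 \right)} - 435625 = \left(80 - 19480 + 10 \cdot 487^{2}\right) - 435625 = \left(80 - 19480 + 10 \cdot 237169\right) - 435625 = \left(80 - 19480 + 2371690\right) - 435625 = 2352290 - 435625 = 1916665$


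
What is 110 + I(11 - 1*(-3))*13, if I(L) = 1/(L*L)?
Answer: 21573/196 ≈ 110.07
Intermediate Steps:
I(L) = L⁻²
110 + I(11 - 1*(-3))*13 = 110 + 13/(11 - 1*(-3))² = 110 + 13/(11 + 3)² = 110 + 13/14² = 110 + (1/196)*13 = 110 + 13/196 = 21573/196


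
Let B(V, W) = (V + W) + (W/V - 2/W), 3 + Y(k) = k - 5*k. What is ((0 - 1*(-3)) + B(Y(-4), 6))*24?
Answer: 6904/13 ≈ 531.08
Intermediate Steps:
Y(k) = -3 - 4*k (Y(k) = -3 + (k - 5*k) = -3 - 4*k)
B(V, W) = V + W - 2/W + W/V (B(V, W) = (V + W) + (-2/W + W/V) = V + W - 2/W + W/V)
((0 - 1*(-3)) + B(Y(-4), 6))*24 = ((0 - 1*(-3)) + ((-3 - 4*(-4)) + 6 - 2/6 + 6/(-3 - 4*(-4))))*24 = ((0 + 3) + ((-3 + 16) + 6 - 2*⅙ + 6/(-3 + 16)))*24 = (3 + (13 + 6 - ⅓ + 6/13))*24 = (3 + 746/39)*24 = (863/39)*24 = 6904/13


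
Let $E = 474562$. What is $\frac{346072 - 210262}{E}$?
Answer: $\frac{67905}{237281} \approx 0.28618$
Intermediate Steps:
$\frac{346072 - 210262}{E} = \frac{346072 - 210262}{474562} = \left(346072 - 210262\right) \frac{1}{474562} = 135810 \cdot \frac{1}{474562} = \frac{67905}{237281}$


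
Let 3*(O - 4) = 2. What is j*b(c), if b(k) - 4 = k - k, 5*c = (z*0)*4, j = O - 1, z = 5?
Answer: 44/3 ≈ 14.667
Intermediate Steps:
O = 14/3 (O = 4 + (⅓)*2 = 4 + ⅔ = 14/3 ≈ 4.6667)
j = 11/3 (j = 14/3 - 1 = 11/3 ≈ 3.6667)
c = 0 (c = ((5*0)*4)/5 = (0*4)/5 = (⅕)*0 = 0)
b(k) = 4 (b(k) = 4 + (k - k) = 4 + 0 = 4)
j*b(c) = (11/3)*4 = 44/3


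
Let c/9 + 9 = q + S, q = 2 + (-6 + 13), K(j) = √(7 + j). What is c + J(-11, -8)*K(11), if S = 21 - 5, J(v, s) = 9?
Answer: 144 + 27*√2 ≈ 182.18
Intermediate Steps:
S = 16
q = 9 (q = 2 + 7 = 9)
c = 144 (c = -81 + 9*(9 + 16) = -81 + 9*25 = -81 + 225 = 144)
c + J(-11, -8)*K(11) = 144 + 9*√(7 + 11) = 144 + 9*√18 = 144 + 9*(3*√2) = 144 + 27*√2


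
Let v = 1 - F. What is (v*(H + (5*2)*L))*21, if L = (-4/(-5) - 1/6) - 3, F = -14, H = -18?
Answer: -13125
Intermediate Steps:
L = -71/30 (L = (-4*(-1/5) - 1*1/6) - 3 = (4/5 - 1/6) - 3 = 19/30 - 3 = -71/30 ≈ -2.3667)
v = 15 (v = 1 - 1*(-14) = 1 + 14 = 15)
(v*(H + (5*2)*L))*21 = (15*(-18 + (5*2)*(-71/30)))*21 = (15*(-18 + 10*(-71/30)))*21 = (15*(-18 - 71/3))*21 = (15*(-125/3))*21 = -625*21 = -13125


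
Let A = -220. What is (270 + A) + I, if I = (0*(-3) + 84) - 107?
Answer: 27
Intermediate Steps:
I = -23 (I = (0 + 84) - 107 = 84 - 107 = -23)
(270 + A) + I = (270 - 220) - 23 = 50 - 23 = 27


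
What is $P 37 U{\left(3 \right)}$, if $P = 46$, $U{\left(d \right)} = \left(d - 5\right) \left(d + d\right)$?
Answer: $-20424$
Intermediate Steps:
$U{\left(d \right)} = 2 d \left(-5 + d\right)$ ($U{\left(d \right)} = \left(-5 + d\right) 2 d = 2 d \left(-5 + d\right)$)
$P 37 U{\left(3 \right)} = 46 \cdot 37 \cdot 2 \cdot 3 \left(-5 + 3\right) = 1702 \cdot 2 \cdot 3 \left(-2\right) = 1702 \left(-12\right) = -20424$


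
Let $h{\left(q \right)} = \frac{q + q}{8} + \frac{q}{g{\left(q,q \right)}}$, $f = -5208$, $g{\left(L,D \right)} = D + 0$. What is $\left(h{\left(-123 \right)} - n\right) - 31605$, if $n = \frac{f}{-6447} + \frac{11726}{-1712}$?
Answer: $- \frac{8311771569}{262792} \approx -31629.0$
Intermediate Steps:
$g{\left(L,D \right)} = D$
$h{\left(q \right)} = 1 + \frac{q}{4}$ ($h{\left(q \right)} = \frac{q + q}{8} + \frac{q}{q} = 2 q \frac{1}{8} + 1 = \frac{q}{4} + 1 = 1 + \frac{q}{4}$)
$n = - \frac{1587653}{262792}$ ($n = - \frac{5208}{-6447} + \frac{11726}{-1712} = \left(-5208\right) \left(- \frac{1}{6447}\right) + 11726 \left(- \frac{1}{1712}\right) = \frac{248}{307} - \frac{5863}{856} = - \frac{1587653}{262792} \approx -6.0415$)
$\left(h{\left(-123 \right)} - n\right) - 31605 = \left(\left(1 + \frac{1}{4} \left(-123\right)\right) - - \frac{1587653}{262792}\right) - 31605 = \left(\left(1 - \frac{123}{4}\right) + \frac{1587653}{262792}\right) - 31605 = \left(- \frac{119}{4} + \frac{1587653}{262792}\right) - 31605 = - \frac{6230409}{262792} - 31605 = - \frac{8311771569}{262792}$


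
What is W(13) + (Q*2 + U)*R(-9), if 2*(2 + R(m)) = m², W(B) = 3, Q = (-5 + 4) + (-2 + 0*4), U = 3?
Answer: -225/2 ≈ -112.50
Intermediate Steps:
Q = -3 (Q = -1 + (-2 + 0) = -1 - 2 = -3)
R(m) = -2 + m²/2
W(13) + (Q*2 + U)*R(-9) = 3 + (-3*2 + 3)*(-2 + (½)*(-9)²) = 3 + (-6 + 3)*(-2 + (½)*81) = 3 - 3*(-2 + 81/2) = 3 - 3*77/2 = 3 - 231/2 = -225/2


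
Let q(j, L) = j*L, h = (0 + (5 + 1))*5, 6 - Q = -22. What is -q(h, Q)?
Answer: -840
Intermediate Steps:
Q = 28 (Q = 6 - 1*(-22) = 6 + 22 = 28)
h = 30 (h = (0 + 6)*5 = 6*5 = 30)
q(j, L) = L*j
-q(h, Q) = -28*30 = -1*840 = -840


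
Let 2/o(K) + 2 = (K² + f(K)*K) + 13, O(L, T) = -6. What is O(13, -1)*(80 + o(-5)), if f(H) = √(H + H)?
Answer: -371256/773 - 30*I*√10/773 ≈ -480.28 - 0.12273*I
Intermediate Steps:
f(H) = √2*√H (f(H) = √(2*H) = √2*√H)
o(K) = 2/(11 + K² + √2*K^(3/2)) (o(K) = 2/(-2 + ((K² + (√2*√K)*K) + 13)) = 2/(-2 + ((K² + √2*K^(3/2)) + 13)) = 2/(-2 + (13 + K² + √2*K^(3/2))) = 2/(11 + K² + √2*K^(3/2)))
O(13, -1)*(80 + o(-5)) = -6*(80 + 2/(11 + (-5)² + √2*(-5)^(3/2))) = -6*(80 + 2/(11 + 25 + √2*(-5*I*√5))) = -6*(80 + 2/(11 + 25 - 5*I*√10)) = -6*(80 + 2/(36 - 5*I*√10)) = -480 - 12/(36 - 5*I*√10)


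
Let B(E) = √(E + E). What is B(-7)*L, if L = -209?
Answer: -209*I*√14 ≈ -782.01*I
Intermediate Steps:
B(E) = √2*√E (B(E) = √(2*E) = √2*√E)
B(-7)*L = (√2*√(-7))*(-209) = (√2*(I*√7))*(-209) = (I*√14)*(-209) = -209*I*√14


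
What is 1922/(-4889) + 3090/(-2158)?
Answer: -9627343/5275231 ≈ -1.8250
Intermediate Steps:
1922/(-4889) + 3090/(-2158) = 1922*(-1/4889) + 3090*(-1/2158) = -1922/4889 - 1545/1079 = -9627343/5275231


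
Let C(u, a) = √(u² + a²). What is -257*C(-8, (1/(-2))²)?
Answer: -1285*√41/4 ≈ -2057.0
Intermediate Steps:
C(u, a) = √(a² + u²)
-257*C(-8, (1/(-2))²) = -257*√(((1/(-2))²)² + (-8)²) = -257*√(((-½)²)² + 64) = -257*√((¼)² + 64) = -257*√(1/16 + 64) = -1285*√41/4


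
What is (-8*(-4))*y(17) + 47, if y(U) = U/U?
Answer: 79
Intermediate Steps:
y(U) = 1
(-8*(-4))*y(17) + 47 = -8*(-4)*1 + 47 = 32*1 + 47 = 32 + 47 = 79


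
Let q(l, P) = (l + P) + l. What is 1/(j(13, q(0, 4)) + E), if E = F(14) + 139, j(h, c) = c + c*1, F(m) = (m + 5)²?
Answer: 1/508 ≈ 0.0019685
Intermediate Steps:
F(m) = (5 + m)²
q(l, P) = P + 2*l (q(l, P) = (P + l) + l = P + 2*l)
j(h, c) = 2*c (j(h, c) = c + c = 2*c)
E = 500 (E = (5 + 14)² + 139 = 19² + 139 = 361 + 139 = 500)
1/(j(13, q(0, 4)) + E) = 1/(2*(4 + 2*0) + 500) = 1/(2*(4 + 0) + 500) = 1/(2*4 + 500) = 1/(8 + 500) = 1/508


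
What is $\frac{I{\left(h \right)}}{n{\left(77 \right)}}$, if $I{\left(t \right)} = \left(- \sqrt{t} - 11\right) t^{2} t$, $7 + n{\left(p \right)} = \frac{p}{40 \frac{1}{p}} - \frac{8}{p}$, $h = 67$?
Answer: $- \frac{10189850440}{434653} - \frac{926350040 \sqrt{67}}{434653} \approx -40889.0$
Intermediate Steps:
$n{\left(p \right)} = -7 - \frac{8}{p} + \frac{p^{2}}{40}$ ($n{\left(p \right)} = -7 - \left(\frac{8}{p} - \frac{p}{40 \frac{1}{p}}\right) = -7 + \left(p \frac{p}{40} - \frac{8}{p}\right) = -7 + \left(\frac{p^{2}}{40} - \frac{8}{p}\right) = -7 + \left(- \frac{8}{p} + \frac{p^{2}}{40}\right) = -7 - \frac{8}{p} + \frac{p^{2}}{40}$)
$I{\left(t \right)} = t^{3} \left(-11 - \sqrt{t}\right)$ ($I{\left(t \right)} = \left(- \sqrt{t} - 11\right) t^{2} t = \left(-11 - \sqrt{t}\right) t^{2} t = t^{2} \left(-11 - \sqrt{t}\right) t = t^{3} \left(-11 - \sqrt{t}\right)$)
$\frac{I{\left(h \right)}}{n{\left(77 \right)}} = \frac{- 67^{\frac{7}{2}} - 11 \cdot 67^{3}}{-7 - \frac{8}{77} + \frac{77^{2}}{40}} = \frac{- 300763 \sqrt{67} - 3308393}{-7 - \frac{8}{77} + \frac{1}{40} \cdot 5929} = \frac{- 300763 \sqrt{67} - 3308393}{-7 - \frac{8}{77} + \frac{5929}{40}} = \frac{-3308393 - 300763 \sqrt{67}}{\frac{434653}{3080}} = \left(-3308393 - 300763 \sqrt{67}\right) \frac{3080}{434653} = - \frac{10189850440}{434653} - \frac{926350040 \sqrt{67}}{434653}$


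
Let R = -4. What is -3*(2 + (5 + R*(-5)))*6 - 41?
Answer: -527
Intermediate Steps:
-3*(2 + (5 + R*(-5)))*6 - 41 = -3*(2 + (5 - 4*(-5)))*6 - 41 = -3*(2 + (5 + 20))*6 - 41 = -3*(2 + 25)*6 - 41 = -3*27*6 - 41 = -81*6 - 41 = -486 - 41 = -527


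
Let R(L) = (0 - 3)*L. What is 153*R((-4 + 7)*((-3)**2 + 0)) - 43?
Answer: -12436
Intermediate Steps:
R(L) = -3*L
153*R((-4 + 7)*((-3)**2 + 0)) - 43 = 153*(-3*(-4 + 7)*((-3)**2 + 0)) - 43 = 153*(-9*(9 + 0)) - 43 = 153*(-9*9) - 43 = 153*(-3*27) - 43 = 153*(-81) - 43 = -12393 - 43 = -12436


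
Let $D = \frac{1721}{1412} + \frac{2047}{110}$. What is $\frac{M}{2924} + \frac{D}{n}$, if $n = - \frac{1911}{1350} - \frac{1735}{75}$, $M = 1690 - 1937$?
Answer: $- \frac{111901064977}{125426444924} \approx -0.89217$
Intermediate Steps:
$M = -247$ ($M = 1690 - 1937 = -247$)
$D = \frac{1539837}{77660}$ ($D = 1721 \cdot \frac{1}{1412} + 2047 \cdot \frac{1}{110} = \frac{1721}{1412} + \frac{2047}{110} = \frac{1539837}{77660} \approx 19.828$)
$n = - \frac{11047}{450}$ ($n = \left(-1911\right) \frac{1}{1350} - \frac{347}{15} = - \frac{637}{450} - \frac{347}{15} = - \frac{11047}{450} \approx -24.549$)
$\frac{M}{2924} + \frac{D}{n} = - \frac{247}{2924} + \frac{1539837}{77660 \left(- \frac{11047}{450}\right)} = \left(-247\right) \frac{1}{2924} + \frac{1539837}{77660} \left(- \frac{450}{11047}\right) = - \frac{247}{2924} - \frac{69292665}{85791002} = - \frac{111901064977}{125426444924}$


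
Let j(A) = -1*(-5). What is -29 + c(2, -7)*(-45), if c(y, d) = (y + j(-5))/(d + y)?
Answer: 34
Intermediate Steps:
j(A) = 5
c(y, d) = (5 + y)/(d + y) (c(y, d) = (y + 5)/(d + y) = (5 + y)/(d + y))
-29 + c(2, -7)*(-45) = -29 + ((5 + 2)/(-7 + 2))*(-45) = -29 + (7/(-5))*(-45) = -29 - ⅕*7*(-45) = -29 - 7/5*(-45) = -29 + 63 = 34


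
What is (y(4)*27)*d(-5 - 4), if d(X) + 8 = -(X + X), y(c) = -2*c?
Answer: -2160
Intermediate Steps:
d(X) = -8 - 2*X (d(X) = -8 - (X + X) = -8 - 2*X)
(y(4)*27)*d(-5 - 4) = (-2*4*27)*(-8 - 2*(-5 - 4)) = (-8*27)*(-8 - 2*(-9)) = -216*(-8 + 18) = -216*10 = -2160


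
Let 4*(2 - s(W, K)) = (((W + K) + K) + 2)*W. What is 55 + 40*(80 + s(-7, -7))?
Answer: 2005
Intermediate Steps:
s(W, K) = 2 - W*(2 + W + 2*K)/4 (s(W, K) = 2 - (((W + K) + K) + 2)*W/4 = 2 - (((K + W) + K) + 2)*W/4 = 2 - ((W + 2*K) + 2)*W/4 = 2 - (2 + W + 2*K)*W/4 = 2 - W*(2 + W + 2*K)/4)
55 + 40*(80 + s(-7, -7)) = 55 + 40*(80 + (2 - 1/2*(-7) - 1/4*(-7)**2 - 1/2*(-7)*(-7))) = 55 + 40*(80 + (2 + 7/2 - 1/4*49 - 49/2)) = 55 + 40*(80 + (2 + 7/2 - 49/4 - 49/2)) = 55 + 40*(80 - 125/4) = 55 + 40*(195/4) = 55 + 1950 = 2005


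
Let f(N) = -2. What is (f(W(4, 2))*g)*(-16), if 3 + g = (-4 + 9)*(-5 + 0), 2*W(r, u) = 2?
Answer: -896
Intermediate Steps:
W(r, u) = 1 (W(r, u) = (1/2)*2 = 1)
g = -28 (g = -3 + (-4 + 9)*(-5 + 0) = -3 + 5*(-5) = -3 - 25 = -28)
(f(W(4, 2))*g)*(-16) = -2*(-28)*(-16) = 56*(-16) = -896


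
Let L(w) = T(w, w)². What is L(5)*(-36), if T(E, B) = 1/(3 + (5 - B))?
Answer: -4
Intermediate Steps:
T(E, B) = 1/(8 - B)
L(w) = (-8 + w)⁻² (L(w) = (-1/(-8 + w))² = (-8 + w)⁻²)
L(5)*(-36) = -36/(-8 + 5)² = -36/(-3)² = (⅑)*(-36) = -4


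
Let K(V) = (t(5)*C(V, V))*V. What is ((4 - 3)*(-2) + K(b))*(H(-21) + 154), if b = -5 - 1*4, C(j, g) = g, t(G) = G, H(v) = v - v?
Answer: 62062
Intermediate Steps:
H(v) = 0
b = -9 (b = -5 - 4 = -9)
K(V) = 5*V² (K(V) = (5*V)*V = 5*V²)
((4 - 3)*(-2) + K(b))*(H(-21) + 154) = ((4 - 3)*(-2) + 5*(-9)²)*(0 + 154) = (1*(-2) + 5*81)*154 = (-2 + 405)*154 = 403*154 = 62062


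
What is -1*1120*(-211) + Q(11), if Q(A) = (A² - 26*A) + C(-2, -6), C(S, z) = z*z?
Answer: 236191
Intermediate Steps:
C(S, z) = z²
Q(A) = 36 + A² - 26*A (Q(A) = (A² - 26*A) + (-6)² = (A² - 26*A) + 36 = 36 + A² - 26*A)
-1*1120*(-211) + Q(11) = -1*1120*(-211) + (36 + 11² - 26*11) = -1120*(-211) + (36 + 121 - 286) = 236320 - 129 = 236191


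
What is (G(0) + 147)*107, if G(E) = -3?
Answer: 15408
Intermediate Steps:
(G(0) + 147)*107 = (-3 + 147)*107 = 144*107 = 15408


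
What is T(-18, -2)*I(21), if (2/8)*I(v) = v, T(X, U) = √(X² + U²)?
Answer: 168*√82 ≈ 1521.3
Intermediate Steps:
T(X, U) = √(U² + X²)
I(v) = 4*v
T(-18, -2)*I(21) = √((-2)² + (-18)²)*(4*21) = √(4 + 324)*84 = √328*84 = (2*√82)*84 = 168*√82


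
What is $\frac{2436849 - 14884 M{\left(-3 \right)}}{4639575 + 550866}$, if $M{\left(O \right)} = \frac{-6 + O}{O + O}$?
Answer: $\frac{804841}{1730147} \approx 0.46519$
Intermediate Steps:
$M{\left(O \right)} = \frac{-6 + O}{2 O}$
$\frac{2436849 - 14884 M{\left(-3 \right)}}{4639575 + 550866} = \frac{2436849 - 14884 \frac{-6 - 3}{2 \left(-3\right)}}{4639575 + 550866} = \frac{2436849 - 14884 \cdot \frac{1}{2} \left(- \frac{1}{3}\right) \left(-9\right)}{5190441} = \left(2436849 - 22326\right) \frac{1}{5190441} = 2414523 \cdot \frac{1}{5190441} = \frac{804841}{1730147}$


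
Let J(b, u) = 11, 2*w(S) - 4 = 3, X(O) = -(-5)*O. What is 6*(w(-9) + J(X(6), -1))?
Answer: 87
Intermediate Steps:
X(O) = 5*O
w(S) = 7/2 (w(S) = 2 + (½)*3 = 2 + 3/2 = 7/2)
6*(w(-9) + J(X(6), -1)) = 6*(7/2 + 11) = 6*(29/2) = 87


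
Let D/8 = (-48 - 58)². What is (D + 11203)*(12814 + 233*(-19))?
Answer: 847850217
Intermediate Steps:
D = 89888 (D = 8*(-48 - 58)² = 8*(-106)² = 8*11236 = 89888)
(D + 11203)*(12814 + 233*(-19)) = (89888 + 11203)*(12814 + 233*(-19)) = 101091*(12814 - 4427) = 101091*8387 = 847850217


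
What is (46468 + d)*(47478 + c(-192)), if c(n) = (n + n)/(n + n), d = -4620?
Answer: 1986901192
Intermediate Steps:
c(n) = 1 (c(n) = (2*n)/((2*n)) = (2*n)*(1/(2*n)) = 1)
(46468 + d)*(47478 + c(-192)) = (46468 - 4620)*(47478 + 1) = 41848*47479 = 1986901192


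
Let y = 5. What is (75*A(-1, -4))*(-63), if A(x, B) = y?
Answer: -23625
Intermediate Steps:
A(x, B) = 5
(75*A(-1, -4))*(-63) = (75*5)*(-63) = 375*(-63) = -23625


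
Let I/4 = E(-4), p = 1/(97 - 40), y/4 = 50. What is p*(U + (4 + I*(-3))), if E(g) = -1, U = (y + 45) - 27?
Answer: 78/19 ≈ 4.1053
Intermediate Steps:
y = 200 (y = 4*50 = 200)
U = 218 (U = (200 + 45) - 27 = 245 - 27 = 218)
p = 1/57 ≈ 0.017544
I = -4 (I = 4*(-1) = -4)
p*(U + (4 + I*(-3))) = (218 + (4 - 4*(-3)))/57 = (218 + (4 + 12))/57 = (218 + 16)/57 = (1/57)*234 = 78/19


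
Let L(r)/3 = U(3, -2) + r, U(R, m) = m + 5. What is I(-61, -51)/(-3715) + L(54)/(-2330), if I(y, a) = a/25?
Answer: -3152559/43279750 ≈ -0.072841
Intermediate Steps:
I(y, a) = a/25 (I(y, a) = a*(1/25) = a/25)
U(R, m) = 5 + m
L(r) = 9 + 3*r (L(r) = 3*((5 - 2) + r) = 3*(3 + r) = 9 + 3*r)
I(-61, -51)/(-3715) + L(54)/(-2330) = ((1/25)*(-51))/(-3715) + (9 + 3*54)/(-2330) = -51/25*(-1/3715) + (9 + 162)*(-1/2330) = 51/92875 + 171*(-1/2330) = 51/92875 - 171/2330 = -3152559/43279750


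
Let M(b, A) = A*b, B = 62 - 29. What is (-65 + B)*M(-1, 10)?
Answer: 320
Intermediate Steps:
B = 33
(-65 + B)*M(-1, 10) = (-65 + 33)*(10*(-1)) = -32*(-10) = 320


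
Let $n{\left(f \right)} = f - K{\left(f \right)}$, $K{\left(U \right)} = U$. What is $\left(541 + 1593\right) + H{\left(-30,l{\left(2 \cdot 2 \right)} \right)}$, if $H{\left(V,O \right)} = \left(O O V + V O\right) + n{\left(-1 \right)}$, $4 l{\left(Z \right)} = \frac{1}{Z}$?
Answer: $\frac{272897}{128} \approx 2132.0$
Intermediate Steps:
$n{\left(f \right)} = 0$ ($n{\left(f \right)} = f - f = 0$)
$l{\left(Z \right)} = \frac{1}{4 Z}$
$H{\left(V,O \right)} = O V + V O^{2}$ ($H{\left(V,O \right)} = \left(O O V + V O\right) + 0 = \left(O^{2} V + O V\right) + 0 = \left(V O^{2} + O V\right) + 0 = \left(O V + V O^{2}\right) + 0 = O V + V O^{2}$)
$\left(541 + 1593\right) + H{\left(-30,l{\left(2 \cdot 2 \right)} \right)} = \left(541 + 1593\right) + \frac{1}{4 \cdot 2 \cdot 2} \left(-30\right) \left(1 + \frac{1}{4 \cdot 2 \cdot 2}\right) = 2134 + \frac{1}{4 \cdot 4} \left(-30\right) \left(1 + \frac{1}{4 \cdot 4}\right) = 2134 + \frac{1}{4} \cdot \frac{1}{4} \left(-30\right) \left(1 + \frac{1}{4} \cdot \frac{1}{4}\right) = 2134 + \frac{1}{16} \left(-30\right) \left(1 + \frac{1}{16}\right) = 2134 + \frac{1}{16} \left(-30\right) \frac{17}{16} = 2134 - \frac{255}{128} = \frac{272897}{128}$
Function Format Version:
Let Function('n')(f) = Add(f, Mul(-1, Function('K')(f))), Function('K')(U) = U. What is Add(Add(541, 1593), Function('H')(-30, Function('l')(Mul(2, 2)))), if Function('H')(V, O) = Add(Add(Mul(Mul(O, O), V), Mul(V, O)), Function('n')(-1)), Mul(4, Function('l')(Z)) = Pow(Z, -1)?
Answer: Rational(272897, 128) ≈ 2132.0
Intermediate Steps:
Function('n')(f) = 0 (Function('n')(f) = Add(f, Mul(-1, f)) = 0)
Function('l')(Z) = Mul(Rational(1, 4), Pow(Z, -1))
Function('H')(V, O) = Add(Mul(O, V), Mul(V, Pow(O, 2))) (Function('H')(V, O) = Add(Add(Mul(Mul(O, O), V), Mul(V, O)), 0) = Add(Add(Mul(Pow(O, 2), V), Mul(O, V)), 0) = Add(Add(Mul(V, Pow(O, 2)), Mul(O, V)), 0) = Add(Add(Mul(O, V), Mul(V, Pow(O, 2))), 0) = Add(Mul(O, V), Mul(V, Pow(O, 2))))
Add(Add(541, 1593), Function('H')(-30, Function('l')(Mul(2, 2)))) = Add(Add(541, 1593), Mul(Mul(Rational(1, 4), Pow(Mul(2, 2), -1)), -30, Add(1, Mul(Rational(1, 4), Pow(Mul(2, 2), -1))))) = Add(2134, Mul(Mul(Rational(1, 4), Pow(4, -1)), -30, Add(1, Mul(Rational(1, 4), Pow(4, -1))))) = Add(2134, Mul(Mul(Rational(1, 4), Rational(1, 4)), -30, Add(1, Mul(Rational(1, 4), Rational(1, 4))))) = Add(2134, Mul(Rational(1, 16), -30, Add(1, Rational(1, 16)))) = Add(2134, Mul(Rational(1, 16), -30, Rational(17, 16))) = Add(2134, Rational(-255, 128)) = Rational(272897, 128)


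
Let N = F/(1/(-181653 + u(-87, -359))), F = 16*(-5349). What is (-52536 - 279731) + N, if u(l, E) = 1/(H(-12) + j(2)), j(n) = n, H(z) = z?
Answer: 77731333217/5 ≈ 1.5546e+10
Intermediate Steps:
F = -85584
u(l, E) = -⅒ (u(l, E) = 1/(-12 + 2) = 1/(-10) = -⅒)
N = 77732994552/5 (N = -85584/(1/(-181653 - ⅒)) = -85584/(1/(-1816531/10)) = -85584/(-10/1816531) = -85584*(-1816531/10) = 77732994552/5 ≈ 1.5547e+10)
(-52536 - 279731) + N = (-52536 - 279731) + 77732994552/5 = -332267 + 77732994552/5 = 77731333217/5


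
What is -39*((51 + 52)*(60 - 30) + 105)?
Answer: -124605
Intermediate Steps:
-39*((51 + 52)*(60 - 30) + 105) = -39*(103*30 + 105) = -39*(3090 + 105) = -39*3195 = -124605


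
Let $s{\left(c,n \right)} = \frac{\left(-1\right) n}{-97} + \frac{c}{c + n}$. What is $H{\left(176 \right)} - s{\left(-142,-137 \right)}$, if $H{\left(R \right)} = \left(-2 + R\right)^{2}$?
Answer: $\frac{819383837}{27063} \approx 30277.0$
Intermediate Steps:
$s{\left(c,n \right)} = \frac{n}{97} + \frac{c}{c + n}$ ($s{\left(c,n \right)} = - n \left(- \frac{1}{97}\right) + \frac{c}{c + n} = \frac{n}{97} + \frac{c}{c + n}$)
$H{\left(176 \right)} - s{\left(-142,-137 \right)} = \left(-2 + 176\right)^{2} - \frac{-142 + \frac{\left(-137\right)^{2}}{97} + \frac{1}{97} \left(-142\right) \left(-137\right)}{-142 - 137} = 174^{2} - \frac{-142 + \frac{1}{97} \cdot 18769 + \frac{19454}{97}}{-279} = 30276 - - \frac{-142 + \frac{18769}{97} + \frac{19454}{97}}{279} = 30276 - \left(- \frac{1}{279}\right) \frac{24449}{97} = 30276 - - \frac{24449}{27063} = 30276 + \frac{24449}{27063} = \frac{819383837}{27063}$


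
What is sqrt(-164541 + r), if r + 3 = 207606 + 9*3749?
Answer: sqrt(76803) ≈ 277.13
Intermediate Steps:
r = 241344 (r = -3 + (207606 + 9*3749) = -3 + (207606 + 33741) = -3 + 241347 = 241344)
sqrt(-164541 + r) = sqrt(-164541 + 241344) = sqrt(76803)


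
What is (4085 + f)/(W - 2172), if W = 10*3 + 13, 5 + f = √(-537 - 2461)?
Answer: -4080/2129 - I*√2998/2129 ≈ -1.9164 - 0.025718*I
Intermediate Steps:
f = -5 + I*√2998 (f = -5 + √(-537 - 2461) = -5 + √(-2998) = -5 + I*√2998 ≈ -5.0 + 54.754*I)
W = 43 (W = 30 + 13 = 43)
(4085 + f)/(W - 2172) = (4085 + (-5 + I*√2998))/(43 - 2172) = (4080 + I*√2998)/(-2129) = (4080 + I*√2998)*(-1/2129) = -4080/2129 - I*√2998/2129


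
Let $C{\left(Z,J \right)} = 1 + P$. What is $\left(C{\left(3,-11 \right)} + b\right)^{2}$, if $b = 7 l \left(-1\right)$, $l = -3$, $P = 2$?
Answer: $576$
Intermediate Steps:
$C{\left(Z,J \right)} = 3$ ($C{\left(Z,J \right)} = 1 + 2 = 3$)
$b = 21$ ($b = 7 \left(-3\right) \left(-1\right) = \left(-21\right) \left(-1\right) = 21$)
$\left(C{\left(3,-11 \right)} + b\right)^{2} = \left(3 + 21\right)^{2} = 24^{2} = 576$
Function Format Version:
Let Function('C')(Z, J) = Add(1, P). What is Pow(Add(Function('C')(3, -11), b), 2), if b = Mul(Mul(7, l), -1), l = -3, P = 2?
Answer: 576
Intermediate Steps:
Function('C')(Z, J) = 3 (Function('C')(Z, J) = Add(1, 2) = 3)
b = 21 (b = Mul(Mul(7, -3), -1) = Mul(-21, -1) = 21)
Pow(Add(Function('C')(3, -11), b), 2) = Pow(Add(3, 21), 2) = Pow(24, 2) = 576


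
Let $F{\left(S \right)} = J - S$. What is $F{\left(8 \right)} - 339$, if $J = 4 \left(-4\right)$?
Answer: $-363$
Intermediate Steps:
$J = -16$
$F{\left(S \right)} = -16 - S$
$F{\left(8 \right)} - 339 = \left(-16 - 8\right) - 339 = -24 - 339 = -363$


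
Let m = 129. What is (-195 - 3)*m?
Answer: -25542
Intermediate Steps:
(-195 - 3)*m = (-195 - 3)*129 = -198*129 = -25542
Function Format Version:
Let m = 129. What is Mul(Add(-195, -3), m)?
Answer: -25542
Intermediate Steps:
Mul(Add(-195, -3), m) = Mul(Add(-195, -3), 129) = Mul(-198, 129) = -25542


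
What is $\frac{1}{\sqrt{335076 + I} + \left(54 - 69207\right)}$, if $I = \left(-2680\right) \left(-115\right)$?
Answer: $- \frac{69153}{4781494133} - \frac{2 \sqrt{160819}}{4781494133} \approx -1.463 \cdot 10^{-5}$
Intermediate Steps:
$I = 308200$
$\frac{1}{\sqrt{335076 + I} + \left(54 - 69207\right)} = \frac{1}{\sqrt{335076 + 308200} + \left(54 - 69207\right)} = \frac{1}{\sqrt{643276} + \left(54 - 69207\right)} = \frac{1}{2 \sqrt{160819} - 69153} = \frac{1}{-69153 + 2 \sqrt{160819}}$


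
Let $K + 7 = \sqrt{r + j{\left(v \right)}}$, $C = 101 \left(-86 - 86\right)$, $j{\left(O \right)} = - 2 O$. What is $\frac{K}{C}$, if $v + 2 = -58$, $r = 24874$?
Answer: $\frac{7}{17372} - \frac{\sqrt{24994}}{17372} \approx -0.0086976$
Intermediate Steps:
$v = -60$ ($v = -2 - 58 = -60$)
$C = -17372$ ($C = 101 \left(-172\right) = -17372$)
$K = -7 + \sqrt{24994}$ ($K = -7 + \sqrt{24874 - -120} = -7 + \sqrt{24874 + 120} = -7 + \sqrt{24994} \approx 151.09$)
$\frac{K}{C} = \frac{-7 + \sqrt{24994}}{-17372} = \left(-7 + \sqrt{24994}\right) \left(- \frac{1}{17372}\right) = \frac{7}{17372} - \frac{\sqrt{24994}}{17372}$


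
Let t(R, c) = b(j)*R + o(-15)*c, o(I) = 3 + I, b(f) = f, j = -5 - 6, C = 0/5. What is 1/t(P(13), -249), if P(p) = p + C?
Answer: 1/2845 ≈ 0.00035149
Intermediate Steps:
C = 0 (C = 0*(1/5) = 0)
j = -11
P(p) = p (P(p) = p + 0 = p)
t(R, c) = -12*c - 11*R (t(R, c) = -11*R + (3 - 15)*c = -11*R - 12*c = -12*c - 11*R)
1/t(P(13), -249) = 1/(-12*(-249) - 11*13) = 1/(2988 - 143) = 1/2845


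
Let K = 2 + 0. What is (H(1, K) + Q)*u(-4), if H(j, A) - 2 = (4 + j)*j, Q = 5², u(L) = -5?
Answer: -160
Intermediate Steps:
K = 2
Q = 25
H(j, A) = 2 + j*(4 + j) (H(j, A) = 2 + (4 + j)*j = 2 + j*(4 + j))
(H(1, K) + Q)*u(-4) = ((2 + 1² + 4*1) + 25)*(-5) = ((2 + 1 + 4) + 25)*(-5) = (7 + 25)*(-5) = 32*(-5) = -160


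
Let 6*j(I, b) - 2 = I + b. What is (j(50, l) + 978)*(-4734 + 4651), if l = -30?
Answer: -244435/3 ≈ -81478.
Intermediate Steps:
j(I, b) = ⅓ + I/6 + b/6 (j(I, b) = ⅓ + (I + b)/6 = ⅓ + (I/6 + b/6) = ⅓ + I/6 + b/6)
(j(50, l) + 978)*(-4734 + 4651) = ((⅓ + (⅙)*50 + (⅙)*(-30)) + 978)*(-4734 + 4651) = ((⅓ + 25/3 - 5) + 978)*(-83) = (11/3 + 978)*(-83) = (2945/3)*(-83) = -244435/3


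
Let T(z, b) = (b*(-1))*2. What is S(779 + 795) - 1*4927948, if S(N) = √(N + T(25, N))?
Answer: -4927948 + I*√1574 ≈ -4.928e+6 + 39.674*I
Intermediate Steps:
T(z, b) = -2*b (T(z, b) = -b*2 = -2*b)
S(N) = √(-N) (S(N) = √(N - 2*N) = √(-N))
S(779 + 795) - 1*4927948 = √(-(779 + 795)) - 1*4927948 = √(-1*1574) - 4927948 = √(-1574) - 4927948 = I*√1574 - 4927948 = -4927948 + I*√1574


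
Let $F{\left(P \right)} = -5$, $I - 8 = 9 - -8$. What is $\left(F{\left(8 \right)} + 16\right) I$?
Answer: $275$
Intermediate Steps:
$I = 25$ ($I = 8 + \left(9 - -8\right) = 8 + \left(9 + 8\right) = 8 + 17 = 25$)
$\left(F{\left(8 \right)} + 16\right) I = \left(-5 + 16\right) 25 = 11 \cdot 25 = 275$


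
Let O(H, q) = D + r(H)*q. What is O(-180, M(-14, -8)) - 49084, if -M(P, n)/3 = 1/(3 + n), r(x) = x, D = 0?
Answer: -49192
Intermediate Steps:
M(P, n) = -3/(3 + n)
O(H, q) = H*q (O(H, q) = 0 + H*q = H*q)
O(-180, M(-14, -8)) - 49084 = -(-540)/(3 - 8) - 49084 = -(-540)/(-5) - 49084 = -(-540)*(-1)/5 - 49084 = -180*⅗ - 49084 = -108 - 49084 = -49192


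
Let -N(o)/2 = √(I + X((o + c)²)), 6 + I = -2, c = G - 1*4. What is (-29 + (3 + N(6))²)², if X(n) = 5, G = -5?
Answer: 592 + 768*I*√3 ≈ 592.0 + 1330.2*I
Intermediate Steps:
c = -9 (c = -5 - 1*4 = -5 - 4 = -9)
I = -8 (I = -6 - 2 = -8)
N(o) = -2*I*√3 (N(o) = -2*√(-8 + 5) = -2*I*√3)
(-29 + (3 + N(6))²)² = (-29 + (3 - 2*I*√3)²)²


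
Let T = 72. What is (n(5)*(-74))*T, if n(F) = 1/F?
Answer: -5328/5 ≈ -1065.6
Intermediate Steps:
(n(5)*(-74))*T = (-74/5)*72 = ((1/5)*(-74))*72 = -74/5*72 = -5328/5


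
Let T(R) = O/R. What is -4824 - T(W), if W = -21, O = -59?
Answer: -101363/21 ≈ -4826.8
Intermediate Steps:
T(R) = -59/R
-4824 - T(W) = -4824 - (-59)/(-21) = -4824 - (-59)*(-1)/21 = -4824 - 1*59/21 = -4824 - 59/21 = -101363/21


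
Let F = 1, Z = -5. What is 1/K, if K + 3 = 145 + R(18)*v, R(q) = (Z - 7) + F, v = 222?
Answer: -1/2300 ≈ -0.00043478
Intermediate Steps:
R(q) = -11 (R(q) = (-5 - 7) + 1 = -12 + 1 = -11)
K = -2300 (K = -3 + (145 - 11*222) = -3 + (145 - 2442) = -3 - 2297 = -2300)
1/K = 1/(-2300) = -1/2300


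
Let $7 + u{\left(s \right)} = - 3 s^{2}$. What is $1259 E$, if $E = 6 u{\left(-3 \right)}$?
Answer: $-256836$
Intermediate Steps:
$u{\left(s \right)} = -7 - 3 s^{2}$
$E = -204$ ($E = 6 \left(-7 - 3 \left(-3\right)^{2}\right) = 6 \left(-7 - 27\right) = 6 \left(-34\right) = -204$)
$1259 E = 1259 \left(-204\right) = -256836$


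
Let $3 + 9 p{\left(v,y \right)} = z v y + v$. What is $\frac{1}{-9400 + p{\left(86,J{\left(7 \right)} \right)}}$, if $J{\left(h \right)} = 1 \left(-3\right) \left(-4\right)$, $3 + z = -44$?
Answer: $- \frac{9}{133021} \approx -6.7658 \cdot 10^{-5}$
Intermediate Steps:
$z = -47$ ($z = -3 - 44 = -47$)
$J{\left(h \right)} = 12$ ($J{\left(h \right)} = \left(-3\right) \left(-4\right) = 12$)
$p{\left(v,y \right)} = - \frac{1}{3} + \frac{v}{9} - \frac{47 v y}{9}$ ($p{\left(v,y \right)} = - \frac{1}{3} + \frac{- 47 v y + v}{9} = - \frac{1}{3} + \frac{v - 47 v y}{9} = - \frac{1}{3} - \left(- \frac{v}{9} + \frac{47 v y}{9}\right) = - \frac{1}{3} + \frac{v}{9} - \frac{47 v y}{9}$)
$\frac{1}{-9400 + p{\left(86,J{\left(7 \right)} \right)}} = \frac{1}{-9400 - \left(- \frac{83}{9} + \frac{16168}{3}\right)} = \frac{1}{-9400 - \frac{48421}{9}} = \frac{1}{- \frac{133021}{9}} = - \frac{9}{133021}$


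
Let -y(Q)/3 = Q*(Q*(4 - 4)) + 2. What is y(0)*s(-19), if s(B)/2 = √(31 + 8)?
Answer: -12*√39 ≈ -74.940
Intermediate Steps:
s(B) = 2*√39 (s(B) = 2*√(31 + 8) = 2*√39)
y(Q) = -6 (y(Q) = -3*(Q*(Q*(4 - 4)) + 2) = -3*(Q*(Q*0) + 2) = -3*(Q*0 + 2) = -3*(0 + 2) = -3*2 = -6)
y(0)*s(-19) = -12*√39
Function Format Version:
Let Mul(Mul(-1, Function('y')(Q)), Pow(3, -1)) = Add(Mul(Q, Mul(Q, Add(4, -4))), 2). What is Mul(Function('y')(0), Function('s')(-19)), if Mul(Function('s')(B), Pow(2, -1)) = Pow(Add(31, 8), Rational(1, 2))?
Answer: Mul(-12, Pow(39, Rational(1, 2))) ≈ -74.940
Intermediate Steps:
Function('s')(B) = Mul(2, Pow(39, Rational(1, 2))) (Function('s')(B) = Mul(2, Pow(Add(31, 8), Rational(1, 2))) = Mul(2, Pow(39, Rational(1, 2))))
Function('y')(Q) = -6 (Function('y')(Q) = Mul(-3, Add(Mul(Q, Mul(Q, Add(4, -4))), 2)) = Mul(-3, Add(Mul(Q, Mul(Q, 0)), 2)) = Mul(-3, Add(Mul(Q, 0), 2)) = Mul(-3, Add(0, 2)) = Mul(-3, 2) = -6)
Mul(Function('y')(0), Function('s')(-19)) = Mul(-6, Mul(2, Pow(39, Rational(1, 2)))) = Mul(-12, Pow(39, Rational(1, 2)))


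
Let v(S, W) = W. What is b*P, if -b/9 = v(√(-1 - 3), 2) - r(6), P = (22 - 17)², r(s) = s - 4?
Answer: 0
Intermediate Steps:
r(s) = -4 + s
P = 25 (P = 5² = 25)
b = 0 (b = -9*(2 - (-4 + 6)) = -9*(2 - 1*2) = -9*(2 - 2) = -9*0 = 0)
b*P = 0*25 = 0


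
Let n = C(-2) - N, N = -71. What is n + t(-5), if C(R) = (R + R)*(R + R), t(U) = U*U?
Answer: 112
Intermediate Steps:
t(U) = U²
C(R) = 4*R² (C(R) = (2*R)*(2*R) = 4*R²)
n = 87 (n = 4*(-2)² - 1*(-71) = 4*4 + 71 = 16 + 71 = 87)
n + t(-5) = 87 + (-5)² = 87 + 25 = 112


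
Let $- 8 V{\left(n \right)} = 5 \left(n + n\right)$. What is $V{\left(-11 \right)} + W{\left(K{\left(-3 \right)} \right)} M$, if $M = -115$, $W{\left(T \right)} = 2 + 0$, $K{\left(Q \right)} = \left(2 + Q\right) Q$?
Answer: $- \frac{865}{4} \approx -216.25$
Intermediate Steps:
$K{\left(Q \right)} = Q \left(2 + Q\right)$
$V{\left(n \right)} = - \frac{5 n}{4}$ ($V{\left(n \right)} = - \frac{5 \left(n + n\right)}{8} = - \frac{5 \cdot 2 n}{8} = - \frac{10 n}{8} = - \frac{5 n}{4}$)
$W{\left(T \right)} = 2$
$V{\left(-11 \right)} + W{\left(K{\left(-3 \right)} \right)} M = \left(- \frac{5}{4}\right) \left(-11\right) + 2 \left(-115\right) = \frac{55}{4} - 230 = - \frac{865}{4}$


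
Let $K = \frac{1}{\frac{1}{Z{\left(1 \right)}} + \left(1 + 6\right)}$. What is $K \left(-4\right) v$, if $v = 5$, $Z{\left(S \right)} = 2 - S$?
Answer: $- \frac{5}{2} \approx -2.5$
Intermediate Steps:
$K = \frac{1}{8}$ ($K = \frac{1}{\frac{1}{2 - 1} + \left(1 + 6\right)} = \frac{1}{\frac{1}{2 - 1} + 7} = \frac{1}{1^{-1} + 7} = \frac{1}{1 + 7} = \frac{1}{8} \approx 0.125$)
$K \left(-4\right) v = \frac{1}{8} \left(-4\right) 5 = \left(- \frac{1}{2}\right) 5 = - \frac{5}{2}$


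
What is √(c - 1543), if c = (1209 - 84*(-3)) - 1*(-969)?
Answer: √887 ≈ 29.783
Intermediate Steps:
c = 2430 (c = (1209 + 252) + 969 = 1461 + 969 = 2430)
√(c - 1543) = √(2430 - 1543) = √887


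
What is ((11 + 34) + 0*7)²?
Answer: 2025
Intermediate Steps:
((11 + 34) + 0*7)² = (45 + 0)² = 45² = 2025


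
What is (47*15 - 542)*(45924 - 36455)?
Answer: 1543447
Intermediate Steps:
(47*15 - 542)*(45924 - 36455) = (705 - 542)*9469 = 163*9469 = 1543447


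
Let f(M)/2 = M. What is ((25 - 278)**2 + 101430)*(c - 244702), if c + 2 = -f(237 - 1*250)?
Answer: -40479283642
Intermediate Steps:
f(M) = 2*M
c = 24 (c = -2 - 2*(237 - 1*250) = -2 - 2*(237 - 250) = -2 - 2*(-13) = -2 - 1*(-26) = -2 + 26 = 24)
((25 - 278)**2 + 101430)*(c - 244702) = ((25 - 278)**2 + 101430)*(24 - 244702) = ((-253)**2 + 101430)*(-244678) = (64009 + 101430)*(-244678) = 165439*(-244678) = -40479283642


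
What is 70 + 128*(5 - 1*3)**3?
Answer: 1094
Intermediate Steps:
70 + 128*(5 - 1*3)**3 = 70 + 128*(5 - 3)**3 = 70 + 128*2**3 = 70 + 128*8 = 70 + 1024 = 1094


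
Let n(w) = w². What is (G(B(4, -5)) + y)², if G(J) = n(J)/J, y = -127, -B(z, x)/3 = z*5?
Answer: 34969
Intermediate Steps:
B(z, x) = -15*z (B(z, x) = -3*z*5 = -15*z)
G(J) = J (G(J) = J²/J = J)
(G(B(4, -5)) + y)² = (-15*4 - 127)² = (-60 - 127)² = (-187)² = 34969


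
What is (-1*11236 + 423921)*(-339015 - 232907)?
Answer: -236023630570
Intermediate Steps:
(-1*11236 + 423921)*(-339015 - 232907) = (-11236 + 423921)*(-571922) = 412685*(-571922) = -236023630570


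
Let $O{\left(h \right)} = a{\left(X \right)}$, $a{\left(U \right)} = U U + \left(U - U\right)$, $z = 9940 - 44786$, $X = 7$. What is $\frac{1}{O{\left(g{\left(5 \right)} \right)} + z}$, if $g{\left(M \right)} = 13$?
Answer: $- \frac{1}{34797} \approx -2.8738 \cdot 10^{-5}$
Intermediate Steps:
$z = -34846$ ($z = 9940 - 44786 = -34846$)
$a{\left(U \right)} = U^{2}$ ($a{\left(U \right)} = U^{2} + 0 = U^{2}$)
$O{\left(h \right)} = 49$ ($O{\left(h \right)} = 7^{2} = 49$)
$\frac{1}{O{\left(g{\left(5 \right)} \right)} + z} = \frac{1}{49 - 34846} = \frac{1}{-34797} = - \frac{1}{34797}$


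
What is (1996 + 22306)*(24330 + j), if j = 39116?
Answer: 1541864692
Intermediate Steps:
(1996 + 22306)*(24330 + j) = (1996 + 22306)*(24330 + 39116) = 24302*63446 = 1541864692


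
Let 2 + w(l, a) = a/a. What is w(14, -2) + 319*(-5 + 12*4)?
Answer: 13716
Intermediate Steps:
w(l, a) = -1 (w(l, a) = -2 + a/a = -2 + 1 = -1)
w(14, -2) + 319*(-5 + 12*4) = -1 + 319*(-5 + 12*4) = -1 + 319*(-5 + 48) = -1 + 319*43 = -1 + 13717 = 13716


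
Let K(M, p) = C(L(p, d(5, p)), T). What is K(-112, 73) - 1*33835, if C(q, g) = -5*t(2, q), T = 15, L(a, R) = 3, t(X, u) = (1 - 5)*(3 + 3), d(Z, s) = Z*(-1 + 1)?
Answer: -33715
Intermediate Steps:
d(Z, s) = 0 (d(Z, s) = Z*0 = 0)
t(X, u) = -24 (t(X, u) = -4*6 = -24)
C(q, g) = 120 (C(q, g) = -5*(-24) = 120)
K(M, p) = 120
K(-112, 73) - 1*33835 = 120 - 1*33835 = 120 - 33835 = -33715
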